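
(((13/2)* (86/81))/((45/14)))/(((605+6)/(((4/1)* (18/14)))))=0.02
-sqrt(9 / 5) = -3*sqrt(5) / 5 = -1.34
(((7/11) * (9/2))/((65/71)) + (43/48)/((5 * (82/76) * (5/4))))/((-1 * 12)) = -1433863/5276700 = -0.27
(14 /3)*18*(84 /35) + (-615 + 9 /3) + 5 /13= -26651 /65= -410.02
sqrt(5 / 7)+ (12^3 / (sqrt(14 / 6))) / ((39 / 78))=sqrt(35) / 7+ 3456* sqrt(21) / 7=2263.33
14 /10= 7 /5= 1.40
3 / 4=0.75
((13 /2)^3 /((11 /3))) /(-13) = -507 /88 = -5.76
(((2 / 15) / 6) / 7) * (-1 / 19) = -1 / 5985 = -0.00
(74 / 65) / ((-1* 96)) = -37 / 3120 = -0.01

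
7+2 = 9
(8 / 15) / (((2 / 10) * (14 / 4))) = 16 / 21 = 0.76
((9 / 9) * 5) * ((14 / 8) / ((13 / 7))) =245 / 52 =4.71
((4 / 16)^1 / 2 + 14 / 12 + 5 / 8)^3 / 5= 12167 / 8640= 1.41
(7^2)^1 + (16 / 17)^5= 49.74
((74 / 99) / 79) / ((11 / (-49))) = -3626 / 86031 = -0.04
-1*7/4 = -7/4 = -1.75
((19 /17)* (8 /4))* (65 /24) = 1235 /204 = 6.05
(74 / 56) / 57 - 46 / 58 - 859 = -39793591 / 46284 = -859.77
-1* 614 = -614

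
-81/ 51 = -27/ 17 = -1.59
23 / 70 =0.33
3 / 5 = 0.60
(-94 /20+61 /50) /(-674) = 87 /16850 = 0.01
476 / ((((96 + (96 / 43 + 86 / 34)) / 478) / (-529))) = -87984850072 / 73657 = -1194521.23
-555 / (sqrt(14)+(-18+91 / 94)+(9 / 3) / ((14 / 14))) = 53.93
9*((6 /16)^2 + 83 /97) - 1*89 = -496847 /6208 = -80.03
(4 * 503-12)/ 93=2000/ 93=21.51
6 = 6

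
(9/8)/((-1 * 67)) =-9/536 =-0.02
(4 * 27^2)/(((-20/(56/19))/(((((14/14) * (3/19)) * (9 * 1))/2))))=-551124/1805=-305.33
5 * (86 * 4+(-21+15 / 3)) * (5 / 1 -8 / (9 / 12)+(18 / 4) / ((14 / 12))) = -62320 / 21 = -2967.62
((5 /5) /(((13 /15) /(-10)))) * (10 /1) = -1500 /13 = -115.38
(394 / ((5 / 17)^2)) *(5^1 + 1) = 683196 / 25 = 27327.84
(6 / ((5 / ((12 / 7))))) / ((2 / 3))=108 / 35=3.09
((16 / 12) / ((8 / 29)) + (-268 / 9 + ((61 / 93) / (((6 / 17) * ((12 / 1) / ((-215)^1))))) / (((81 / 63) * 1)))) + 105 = 3263783 / 60264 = 54.16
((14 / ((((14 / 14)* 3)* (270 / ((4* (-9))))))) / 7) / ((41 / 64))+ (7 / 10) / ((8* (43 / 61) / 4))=113531 / 317340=0.36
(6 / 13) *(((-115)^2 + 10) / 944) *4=39705 / 1534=25.88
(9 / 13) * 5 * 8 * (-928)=-334080 / 13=-25698.46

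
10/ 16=5/ 8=0.62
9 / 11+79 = 878 / 11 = 79.82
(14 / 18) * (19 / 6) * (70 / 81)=4655 / 2187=2.13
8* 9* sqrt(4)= 144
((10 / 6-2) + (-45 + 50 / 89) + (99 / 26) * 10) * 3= -23237 / 1157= -20.08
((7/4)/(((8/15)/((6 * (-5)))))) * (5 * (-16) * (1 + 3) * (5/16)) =39375/4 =9843.75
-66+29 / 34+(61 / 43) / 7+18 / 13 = -63.56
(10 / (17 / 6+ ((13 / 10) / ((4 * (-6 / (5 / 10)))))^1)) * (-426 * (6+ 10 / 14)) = -32035200 / 3143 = -10192.55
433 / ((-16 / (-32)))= 866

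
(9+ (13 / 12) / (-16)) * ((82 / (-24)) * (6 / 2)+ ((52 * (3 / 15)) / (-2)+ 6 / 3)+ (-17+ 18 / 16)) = -261.94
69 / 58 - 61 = -3469 / 58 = -59.81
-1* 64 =-64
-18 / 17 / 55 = -18 / 935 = -0.02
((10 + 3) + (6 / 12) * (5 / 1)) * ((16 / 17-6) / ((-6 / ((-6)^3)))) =-47988 / 17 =-2822.82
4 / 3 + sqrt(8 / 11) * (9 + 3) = 4 / 3 + 24 * sqrt(22) / 11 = 11.57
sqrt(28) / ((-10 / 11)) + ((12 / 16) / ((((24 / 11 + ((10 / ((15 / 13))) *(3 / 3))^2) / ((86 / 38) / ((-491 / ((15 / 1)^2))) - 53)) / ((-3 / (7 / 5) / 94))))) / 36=2227995 / 6710237752 - 11 *sqrt(7) / 5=-5.82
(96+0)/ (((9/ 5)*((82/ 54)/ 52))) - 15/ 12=299315/ 164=1825.09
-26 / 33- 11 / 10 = -623 / 330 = -1.89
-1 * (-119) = 119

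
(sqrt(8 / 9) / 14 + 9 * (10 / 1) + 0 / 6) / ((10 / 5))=sqrt(2) / 42 + 45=45.03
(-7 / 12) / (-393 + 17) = 7 / 4512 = 0.00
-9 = -9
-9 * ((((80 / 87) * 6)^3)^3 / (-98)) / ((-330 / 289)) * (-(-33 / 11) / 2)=-571464.77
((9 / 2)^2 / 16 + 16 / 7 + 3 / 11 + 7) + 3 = 68125 / 4928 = 13.82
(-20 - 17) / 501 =-37 / 501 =-0.07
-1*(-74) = 74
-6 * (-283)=1698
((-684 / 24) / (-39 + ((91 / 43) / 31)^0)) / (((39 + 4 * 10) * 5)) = 3 / 1580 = 0.00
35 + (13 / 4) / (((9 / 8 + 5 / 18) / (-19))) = -911 / 101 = -9.02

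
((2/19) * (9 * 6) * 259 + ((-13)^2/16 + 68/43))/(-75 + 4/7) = -135824367/6810512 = -19.94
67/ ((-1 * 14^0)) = -67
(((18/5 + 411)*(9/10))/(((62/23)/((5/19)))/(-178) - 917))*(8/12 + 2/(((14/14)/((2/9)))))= -4243431/9386084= -0.45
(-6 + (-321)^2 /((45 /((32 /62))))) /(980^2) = 91127 /74431000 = 0.00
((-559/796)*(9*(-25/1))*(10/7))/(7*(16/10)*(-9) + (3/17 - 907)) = -53454375/238615328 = -0.22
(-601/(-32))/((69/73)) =43873/2208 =19.87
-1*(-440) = 440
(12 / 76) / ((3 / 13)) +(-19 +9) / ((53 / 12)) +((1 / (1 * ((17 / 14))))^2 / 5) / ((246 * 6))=-848279812 / 536937435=-1.58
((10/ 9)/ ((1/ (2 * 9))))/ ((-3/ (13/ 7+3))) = -680/ 21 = -32.38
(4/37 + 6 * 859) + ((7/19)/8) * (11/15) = 434803409/84360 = 5154.14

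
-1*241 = -241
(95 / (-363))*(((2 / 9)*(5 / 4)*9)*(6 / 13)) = -475 / 1573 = -0.30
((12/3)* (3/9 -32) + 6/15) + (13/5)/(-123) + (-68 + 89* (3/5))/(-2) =-9757/82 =-118.99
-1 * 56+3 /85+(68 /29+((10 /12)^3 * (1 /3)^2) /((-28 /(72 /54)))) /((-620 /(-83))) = -694430499451 /12478263840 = -55.65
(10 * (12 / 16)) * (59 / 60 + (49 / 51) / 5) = 1199 / 136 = 8.82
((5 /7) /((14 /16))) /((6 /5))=100 /147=0.68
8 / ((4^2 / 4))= 2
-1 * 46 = -46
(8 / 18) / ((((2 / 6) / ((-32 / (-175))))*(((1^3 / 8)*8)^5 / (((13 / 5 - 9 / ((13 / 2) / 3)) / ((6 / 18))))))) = -12928 / 11375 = -1.14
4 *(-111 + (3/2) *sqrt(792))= -444 + 36 *sqrt(22)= -275.15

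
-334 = -334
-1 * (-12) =12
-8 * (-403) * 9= 29016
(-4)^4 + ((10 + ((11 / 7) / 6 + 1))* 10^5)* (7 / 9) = 23656912 / 27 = 876181.93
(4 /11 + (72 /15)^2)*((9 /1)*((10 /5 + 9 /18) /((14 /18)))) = 260658 /385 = 677.03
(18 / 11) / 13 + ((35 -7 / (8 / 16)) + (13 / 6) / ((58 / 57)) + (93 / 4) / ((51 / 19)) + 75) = 7537538 / 70499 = 106.92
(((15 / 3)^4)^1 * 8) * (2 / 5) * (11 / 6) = 11000 / 3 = 3666.67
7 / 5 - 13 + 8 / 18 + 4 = -322 / 45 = -7.16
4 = 4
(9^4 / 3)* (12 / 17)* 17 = 26244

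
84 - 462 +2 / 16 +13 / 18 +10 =-26435 / 72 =-367.15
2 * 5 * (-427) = -4270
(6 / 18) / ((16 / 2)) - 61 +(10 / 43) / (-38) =-1195391 / 19608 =-60.96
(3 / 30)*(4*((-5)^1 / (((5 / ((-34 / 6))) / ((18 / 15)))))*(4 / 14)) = 136 / 175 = 0.78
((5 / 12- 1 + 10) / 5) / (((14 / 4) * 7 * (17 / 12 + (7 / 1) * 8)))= 226 / 168805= 0.00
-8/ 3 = -2.67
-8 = -8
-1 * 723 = -723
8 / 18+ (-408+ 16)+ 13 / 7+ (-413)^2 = 10721296 / 63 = 170179.30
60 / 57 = 20 / 19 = 1.05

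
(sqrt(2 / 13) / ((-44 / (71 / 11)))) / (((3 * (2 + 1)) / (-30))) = 355 * sqrt(26) / 9438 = 0.19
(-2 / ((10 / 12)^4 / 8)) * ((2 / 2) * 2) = -41472 / 625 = -66.36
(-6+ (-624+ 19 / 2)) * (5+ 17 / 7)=-32266 / 7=-4609.43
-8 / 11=-0.73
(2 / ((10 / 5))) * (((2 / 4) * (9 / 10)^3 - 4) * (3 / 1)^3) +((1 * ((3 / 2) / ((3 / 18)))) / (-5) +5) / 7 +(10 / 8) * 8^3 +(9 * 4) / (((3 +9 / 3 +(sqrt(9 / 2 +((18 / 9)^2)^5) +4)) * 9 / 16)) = 704 * sqrt(34) / 1857 +14080760117 / 25998000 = 543.82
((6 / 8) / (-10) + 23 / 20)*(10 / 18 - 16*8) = -137.00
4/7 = 0.57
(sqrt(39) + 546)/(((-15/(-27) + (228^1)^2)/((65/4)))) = 585* sqrt(39)/1871444 + 159705/935722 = 0.17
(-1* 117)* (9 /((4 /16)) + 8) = -5148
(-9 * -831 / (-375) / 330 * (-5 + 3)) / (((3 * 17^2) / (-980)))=-54292 / 397375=-0.14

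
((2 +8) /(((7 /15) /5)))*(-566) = -60642.86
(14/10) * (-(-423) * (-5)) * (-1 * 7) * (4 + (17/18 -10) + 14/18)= -177331/2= -88665.50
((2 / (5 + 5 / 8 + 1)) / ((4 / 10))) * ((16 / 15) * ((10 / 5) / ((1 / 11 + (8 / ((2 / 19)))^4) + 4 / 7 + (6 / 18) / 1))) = 9856 / 204226566479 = 0.00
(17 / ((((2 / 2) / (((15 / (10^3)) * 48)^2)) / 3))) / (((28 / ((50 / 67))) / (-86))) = -710532 / 11725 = -60.60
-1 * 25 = -25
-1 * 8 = -8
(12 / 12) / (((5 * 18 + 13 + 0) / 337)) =337 / 103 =3.27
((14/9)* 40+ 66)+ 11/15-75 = 2428/45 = 53.96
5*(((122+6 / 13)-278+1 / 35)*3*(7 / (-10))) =212271 / 130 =1632.85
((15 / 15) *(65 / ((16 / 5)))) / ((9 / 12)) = 27.08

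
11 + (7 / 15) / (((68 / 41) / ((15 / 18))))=11.23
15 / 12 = 5 / 4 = 1.25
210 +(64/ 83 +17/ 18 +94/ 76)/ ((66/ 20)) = 210.89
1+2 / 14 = 8 / 7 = 1.14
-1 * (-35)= 35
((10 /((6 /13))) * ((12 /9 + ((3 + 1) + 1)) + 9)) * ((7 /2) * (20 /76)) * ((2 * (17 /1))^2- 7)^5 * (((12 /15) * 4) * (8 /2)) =149031077236519383360 /19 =7843740907185230703.16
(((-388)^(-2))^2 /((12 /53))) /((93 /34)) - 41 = -518495460022907 /12646230732288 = -41.00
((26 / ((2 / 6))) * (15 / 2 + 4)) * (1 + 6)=6279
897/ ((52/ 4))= 69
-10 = -10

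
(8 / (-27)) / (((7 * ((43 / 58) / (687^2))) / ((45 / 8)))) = -45623670 / 301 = -151573.65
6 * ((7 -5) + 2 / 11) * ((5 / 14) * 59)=21240 / 77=275.84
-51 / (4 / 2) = -51 / 2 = -25.50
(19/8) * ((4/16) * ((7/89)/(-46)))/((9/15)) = -665/393024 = -0.00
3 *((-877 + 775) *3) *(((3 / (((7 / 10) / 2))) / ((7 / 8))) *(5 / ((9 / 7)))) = -244800 / 7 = -34971.43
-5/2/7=-5/14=-0.36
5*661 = 3305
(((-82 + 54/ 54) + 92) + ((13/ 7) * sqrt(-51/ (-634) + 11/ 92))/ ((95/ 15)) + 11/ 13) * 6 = 117 * sqrt(42528403)/ 969703 + 924/ 13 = 71.86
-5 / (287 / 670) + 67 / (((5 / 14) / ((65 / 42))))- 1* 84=167603 / 861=194.66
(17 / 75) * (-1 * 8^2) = -1088 / 75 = -14.51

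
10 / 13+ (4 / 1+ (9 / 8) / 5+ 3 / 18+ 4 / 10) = 1735 / 312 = 5.56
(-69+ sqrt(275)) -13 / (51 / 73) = -4468 / 51+ 5 * sqrt(11) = -71.02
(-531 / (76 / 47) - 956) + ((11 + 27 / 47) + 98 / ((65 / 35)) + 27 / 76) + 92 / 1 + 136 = -23024887 / 23218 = -991.68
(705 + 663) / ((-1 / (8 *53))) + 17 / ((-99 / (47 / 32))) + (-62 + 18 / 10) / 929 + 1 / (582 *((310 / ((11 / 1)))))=-5133180151425257 / 8849817504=-580032.32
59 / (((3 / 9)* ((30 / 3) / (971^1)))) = 171867 / 10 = 17186.70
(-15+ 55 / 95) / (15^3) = -274 / 64125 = -0.00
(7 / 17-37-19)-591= -10992 / 17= -646.59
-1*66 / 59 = -66 / 59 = -1.12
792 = 792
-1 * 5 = -5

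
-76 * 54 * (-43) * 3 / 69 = 176472 / 23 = 7672.70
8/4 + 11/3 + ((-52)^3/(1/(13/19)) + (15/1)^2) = -5470564/57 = -95974.81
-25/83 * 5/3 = -125/249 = -0.50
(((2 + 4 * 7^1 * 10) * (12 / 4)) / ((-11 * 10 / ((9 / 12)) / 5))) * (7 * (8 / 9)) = -1974 / 11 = -179.45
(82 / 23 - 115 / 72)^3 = 7.62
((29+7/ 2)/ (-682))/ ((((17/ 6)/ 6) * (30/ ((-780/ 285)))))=0.01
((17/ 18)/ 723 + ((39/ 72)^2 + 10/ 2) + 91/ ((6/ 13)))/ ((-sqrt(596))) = -84314635 *sqrt(149)/ 124101504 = -8.29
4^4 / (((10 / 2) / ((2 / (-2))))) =-256 / 5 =-51.20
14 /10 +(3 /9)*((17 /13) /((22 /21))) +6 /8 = 7339 /2860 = 2.57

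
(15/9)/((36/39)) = 65/36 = 1.81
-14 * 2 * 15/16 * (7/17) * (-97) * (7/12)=166355/272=611.60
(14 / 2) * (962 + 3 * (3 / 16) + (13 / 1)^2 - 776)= 39823 / 16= 2488.94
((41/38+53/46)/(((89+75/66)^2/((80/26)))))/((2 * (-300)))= -2420/1718410293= -0.00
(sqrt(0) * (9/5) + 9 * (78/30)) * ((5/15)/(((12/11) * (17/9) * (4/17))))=1287/80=16.09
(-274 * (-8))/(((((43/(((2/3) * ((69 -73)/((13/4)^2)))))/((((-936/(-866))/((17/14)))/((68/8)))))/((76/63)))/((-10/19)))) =179568640/209854749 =0.86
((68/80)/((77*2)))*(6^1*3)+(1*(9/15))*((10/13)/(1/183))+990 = 21512709/20020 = 1074.56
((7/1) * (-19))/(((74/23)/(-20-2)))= 33649/37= 909.43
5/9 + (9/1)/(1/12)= 977/9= 108.56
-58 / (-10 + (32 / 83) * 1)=2407 / 399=6.03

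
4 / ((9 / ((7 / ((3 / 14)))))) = 392 / 27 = 14.52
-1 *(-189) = 189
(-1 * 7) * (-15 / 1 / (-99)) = -35 / 33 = -1.06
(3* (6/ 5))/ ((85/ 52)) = 936/ 425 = 2.20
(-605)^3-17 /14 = -3100231767 /14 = -221445126.21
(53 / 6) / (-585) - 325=-1140803 / 3510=-325.02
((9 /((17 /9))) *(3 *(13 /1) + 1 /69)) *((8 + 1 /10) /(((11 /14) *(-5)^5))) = -41211828 /67203125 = -0.61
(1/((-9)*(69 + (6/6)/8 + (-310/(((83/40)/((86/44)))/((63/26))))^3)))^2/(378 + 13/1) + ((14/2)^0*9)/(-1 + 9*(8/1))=6398943615683498728304720041473373329409642242695/50480555190392045523192575005249260707709946982889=0.13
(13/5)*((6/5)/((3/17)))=442/25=17.68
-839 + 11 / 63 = -52846 / 63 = -838.83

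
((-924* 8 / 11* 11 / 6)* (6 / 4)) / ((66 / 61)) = -1708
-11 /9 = -1.22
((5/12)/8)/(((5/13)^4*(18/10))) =28561/21600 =1.32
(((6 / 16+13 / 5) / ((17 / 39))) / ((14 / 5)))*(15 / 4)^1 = 585 / 64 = 9.14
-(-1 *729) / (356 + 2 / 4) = 1458 / 713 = 2.04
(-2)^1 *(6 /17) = -12 /17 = -0.71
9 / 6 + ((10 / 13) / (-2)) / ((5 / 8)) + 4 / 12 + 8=719 / 78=9.22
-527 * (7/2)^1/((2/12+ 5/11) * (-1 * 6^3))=40579/2952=13.75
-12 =-12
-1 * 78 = -78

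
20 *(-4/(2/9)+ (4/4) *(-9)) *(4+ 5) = -4860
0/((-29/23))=0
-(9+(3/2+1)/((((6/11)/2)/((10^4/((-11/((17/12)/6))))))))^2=-2796505924/729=-3836084.94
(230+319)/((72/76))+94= 1347/2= 673.50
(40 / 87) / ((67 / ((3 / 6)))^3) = 5 / 26166381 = 0.00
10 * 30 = 300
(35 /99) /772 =35 /76428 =0.00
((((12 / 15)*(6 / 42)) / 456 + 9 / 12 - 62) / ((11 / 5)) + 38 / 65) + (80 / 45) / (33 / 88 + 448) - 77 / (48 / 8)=-492242816827 / 12279807540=-40.09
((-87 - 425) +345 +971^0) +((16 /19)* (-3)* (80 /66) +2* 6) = -32826 /209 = -157.06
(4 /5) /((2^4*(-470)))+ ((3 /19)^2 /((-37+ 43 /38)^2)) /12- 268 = -99576457327 /371553800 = -268.00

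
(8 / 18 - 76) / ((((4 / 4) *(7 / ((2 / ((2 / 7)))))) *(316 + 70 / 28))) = -1360 / 5733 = -0.24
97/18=5.39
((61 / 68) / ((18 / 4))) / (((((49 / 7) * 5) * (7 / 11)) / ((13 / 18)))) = 8723 / 1349460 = 0.01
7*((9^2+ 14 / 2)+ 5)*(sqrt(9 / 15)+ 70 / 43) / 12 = 217*sqrt(15) / 20+ 7595 / 86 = 130.34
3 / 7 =0.43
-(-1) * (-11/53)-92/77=-5723/4081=-1.40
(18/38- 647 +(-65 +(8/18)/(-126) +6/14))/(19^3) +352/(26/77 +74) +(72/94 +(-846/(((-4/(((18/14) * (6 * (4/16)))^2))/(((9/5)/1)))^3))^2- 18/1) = 375295851407410132584413975747826563179/23852261445716712730853376000000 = 15734183.20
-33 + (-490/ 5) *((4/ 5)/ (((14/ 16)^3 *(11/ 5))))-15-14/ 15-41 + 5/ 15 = -54976/ 385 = -142.79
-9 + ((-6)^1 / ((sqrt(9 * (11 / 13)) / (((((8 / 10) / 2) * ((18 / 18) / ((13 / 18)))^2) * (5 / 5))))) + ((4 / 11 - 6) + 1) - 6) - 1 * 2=-238 / 11 - 1296 * sqrt(143) / 9295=-23.30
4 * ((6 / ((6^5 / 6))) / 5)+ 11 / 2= 743 / 135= 5.50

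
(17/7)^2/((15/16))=4624/735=6.29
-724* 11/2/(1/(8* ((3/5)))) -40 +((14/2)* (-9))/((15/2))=-19162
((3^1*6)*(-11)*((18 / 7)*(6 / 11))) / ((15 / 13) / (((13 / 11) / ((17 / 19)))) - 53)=3121092 / 585823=5.33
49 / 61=0.80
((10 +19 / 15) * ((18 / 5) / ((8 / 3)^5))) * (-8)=-2.41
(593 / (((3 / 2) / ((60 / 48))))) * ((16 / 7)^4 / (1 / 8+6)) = 2202.19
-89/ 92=-0.97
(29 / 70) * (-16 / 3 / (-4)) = 58 / 105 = 0.55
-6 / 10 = -0.60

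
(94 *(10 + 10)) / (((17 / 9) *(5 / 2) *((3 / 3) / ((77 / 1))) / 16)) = 8338176 / 17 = 490480.94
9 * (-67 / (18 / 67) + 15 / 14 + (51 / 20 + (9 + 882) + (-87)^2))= 10349933 / 140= 73928.09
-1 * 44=-44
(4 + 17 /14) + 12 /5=533 /70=7.61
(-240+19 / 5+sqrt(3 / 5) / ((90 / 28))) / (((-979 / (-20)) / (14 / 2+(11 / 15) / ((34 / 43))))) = -9549566 / 249645+113204*sqrt(15) / 11234025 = -38.21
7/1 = 7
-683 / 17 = -40.18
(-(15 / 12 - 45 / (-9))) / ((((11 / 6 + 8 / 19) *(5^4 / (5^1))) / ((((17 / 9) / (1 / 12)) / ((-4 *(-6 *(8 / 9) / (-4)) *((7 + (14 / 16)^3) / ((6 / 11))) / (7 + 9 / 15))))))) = 277248 / 5441975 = 0.05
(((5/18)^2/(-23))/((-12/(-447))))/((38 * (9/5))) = -18625/10194336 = -0.00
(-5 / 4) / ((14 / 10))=-25 / 28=-0.89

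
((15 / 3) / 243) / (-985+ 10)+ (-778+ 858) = 3790799 / 47385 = 80.00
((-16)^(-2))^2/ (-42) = -0.00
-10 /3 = -3.33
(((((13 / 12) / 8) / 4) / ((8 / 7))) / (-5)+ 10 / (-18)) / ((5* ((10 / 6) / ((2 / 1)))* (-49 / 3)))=25873 / 3136000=0.01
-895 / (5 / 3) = -537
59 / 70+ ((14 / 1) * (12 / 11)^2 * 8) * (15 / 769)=22424291 / 6513430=3.44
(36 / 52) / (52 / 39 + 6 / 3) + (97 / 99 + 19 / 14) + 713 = 32231708 / 45045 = 715.54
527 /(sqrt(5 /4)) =1054* sqrt(5) /5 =471.36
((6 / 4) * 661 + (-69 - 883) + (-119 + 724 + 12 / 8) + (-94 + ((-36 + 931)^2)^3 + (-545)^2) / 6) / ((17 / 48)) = 241868481212795968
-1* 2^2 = -4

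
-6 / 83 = -0.07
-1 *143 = -143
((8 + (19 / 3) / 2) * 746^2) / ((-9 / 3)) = -18643286 / 9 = -2071476.22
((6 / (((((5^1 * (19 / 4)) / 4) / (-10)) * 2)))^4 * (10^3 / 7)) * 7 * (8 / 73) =679477248000 / 9513433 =71422.93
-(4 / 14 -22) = 152 / 7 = 21.71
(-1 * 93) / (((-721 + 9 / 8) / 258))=33.33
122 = 122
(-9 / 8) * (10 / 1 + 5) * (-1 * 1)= 135 / 8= 16.88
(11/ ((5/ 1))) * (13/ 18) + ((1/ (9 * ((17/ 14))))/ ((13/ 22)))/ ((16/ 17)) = 4103/ 2340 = 1.75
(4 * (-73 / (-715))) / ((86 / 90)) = 2628 / 6149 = 0.43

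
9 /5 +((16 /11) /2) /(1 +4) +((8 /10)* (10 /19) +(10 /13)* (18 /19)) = 42049 /13585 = 3.10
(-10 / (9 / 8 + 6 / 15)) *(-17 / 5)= 1360 / 61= 22.30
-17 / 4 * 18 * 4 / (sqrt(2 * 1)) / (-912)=51 * sqrt(2) / 304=0.24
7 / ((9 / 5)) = 3.89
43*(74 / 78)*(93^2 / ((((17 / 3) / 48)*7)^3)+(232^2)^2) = 118184306091.41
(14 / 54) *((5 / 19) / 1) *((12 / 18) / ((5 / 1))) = 14 / 1539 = 0.01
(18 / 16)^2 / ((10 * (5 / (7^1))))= 567 / 3200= 0.18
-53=-53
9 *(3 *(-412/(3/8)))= -29664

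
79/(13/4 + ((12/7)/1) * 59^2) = 2212/167179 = 0.01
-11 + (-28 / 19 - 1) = -256 / 19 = -13.47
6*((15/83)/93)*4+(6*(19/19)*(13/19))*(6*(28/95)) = 7.31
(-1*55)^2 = 3025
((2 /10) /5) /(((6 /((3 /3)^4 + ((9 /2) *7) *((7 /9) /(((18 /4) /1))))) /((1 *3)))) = 29 /225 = 0.13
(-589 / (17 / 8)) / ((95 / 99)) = -24552 / 85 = -288.85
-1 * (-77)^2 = -5929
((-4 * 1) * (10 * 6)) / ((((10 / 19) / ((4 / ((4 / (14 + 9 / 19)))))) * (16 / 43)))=-35475 / 2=-17737.50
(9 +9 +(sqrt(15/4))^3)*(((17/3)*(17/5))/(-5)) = -1734/25-289*sqrt(15)/40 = -97.34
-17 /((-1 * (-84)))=-17 /84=-0.20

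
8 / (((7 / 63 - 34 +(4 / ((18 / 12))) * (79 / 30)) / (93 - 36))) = -6840 / 403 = -16.97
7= 7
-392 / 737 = -0.53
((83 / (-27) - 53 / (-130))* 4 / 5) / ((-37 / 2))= 37436 / 324675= 0.12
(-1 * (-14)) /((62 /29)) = 203 /31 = 6.55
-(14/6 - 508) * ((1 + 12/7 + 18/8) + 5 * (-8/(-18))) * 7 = 2747287/108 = 25437.84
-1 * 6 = -6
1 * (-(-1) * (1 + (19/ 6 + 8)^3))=300979/ 216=1393.42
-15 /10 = -3 /2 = -1.50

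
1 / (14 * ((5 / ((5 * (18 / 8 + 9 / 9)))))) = 13 / 56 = 0.23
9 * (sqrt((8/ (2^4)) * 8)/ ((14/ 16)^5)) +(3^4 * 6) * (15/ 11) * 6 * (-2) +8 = -1462309280/ 184877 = -7909.63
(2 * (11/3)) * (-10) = -220/3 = -73.33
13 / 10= 1.30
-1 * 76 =-76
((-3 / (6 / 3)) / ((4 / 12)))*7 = -63 / 2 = -31.50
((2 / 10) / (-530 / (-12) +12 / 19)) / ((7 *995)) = 114 / 177851275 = 0.00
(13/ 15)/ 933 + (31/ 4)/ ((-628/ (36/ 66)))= -1121927/ 193354920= -0.01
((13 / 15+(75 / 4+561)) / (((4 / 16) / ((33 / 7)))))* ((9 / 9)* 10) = 766414 / 7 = 109487.71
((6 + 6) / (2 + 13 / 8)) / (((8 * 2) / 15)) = 3.10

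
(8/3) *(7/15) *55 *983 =605528/9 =67280.89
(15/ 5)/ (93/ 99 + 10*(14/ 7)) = 99/ 691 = 0.14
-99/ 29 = -3.41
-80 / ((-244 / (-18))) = -360 / 61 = -5.90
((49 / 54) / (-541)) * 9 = -49 / 3246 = -0.02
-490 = -490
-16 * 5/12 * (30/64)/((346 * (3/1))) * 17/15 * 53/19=-4505/473328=-0.01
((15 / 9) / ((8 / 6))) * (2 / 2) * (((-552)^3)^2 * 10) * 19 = 6718898498892595200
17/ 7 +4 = 45/ 7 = 6.43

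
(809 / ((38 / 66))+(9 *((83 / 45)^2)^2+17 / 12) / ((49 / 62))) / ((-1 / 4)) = -2610773899802 / 424186875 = -6154.77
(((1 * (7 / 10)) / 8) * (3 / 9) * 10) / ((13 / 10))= 35 / 156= 0.22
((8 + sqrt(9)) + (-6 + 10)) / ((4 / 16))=60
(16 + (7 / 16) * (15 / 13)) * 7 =24031 / 208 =115.53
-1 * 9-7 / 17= -9.41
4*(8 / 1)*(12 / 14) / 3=64 / 7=9.14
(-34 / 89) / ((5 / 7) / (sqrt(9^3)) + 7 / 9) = -3213 / 6764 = -0.48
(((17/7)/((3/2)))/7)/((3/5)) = 170/441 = 0.39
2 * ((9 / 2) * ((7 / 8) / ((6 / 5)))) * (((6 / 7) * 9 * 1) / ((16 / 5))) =2025 / 128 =15.82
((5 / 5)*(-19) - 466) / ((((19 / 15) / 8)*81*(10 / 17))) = -32980 / 513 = -64.29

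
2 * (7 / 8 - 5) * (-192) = 1584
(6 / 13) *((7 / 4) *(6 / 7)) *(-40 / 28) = -90 / 91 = -0.99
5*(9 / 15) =3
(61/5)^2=3721/25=148.84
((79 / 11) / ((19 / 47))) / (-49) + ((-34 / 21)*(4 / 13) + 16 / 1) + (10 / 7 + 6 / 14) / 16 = 97487485 / 6390384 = 15.26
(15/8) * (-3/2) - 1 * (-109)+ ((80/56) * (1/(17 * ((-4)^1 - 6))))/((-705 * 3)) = 427612831/4026960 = 106.19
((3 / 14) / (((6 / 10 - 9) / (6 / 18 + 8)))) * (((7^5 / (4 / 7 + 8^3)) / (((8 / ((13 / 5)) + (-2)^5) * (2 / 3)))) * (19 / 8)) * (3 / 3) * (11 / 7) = 8960875 / 6641664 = 1.35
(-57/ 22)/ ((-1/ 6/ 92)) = 1430.18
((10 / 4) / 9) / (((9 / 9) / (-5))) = -25 / 18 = -1.39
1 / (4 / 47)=47 / 4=11.75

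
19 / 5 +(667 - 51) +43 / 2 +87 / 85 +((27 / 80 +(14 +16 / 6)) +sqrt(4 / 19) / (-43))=2690057 / 4080 - 2*sqrt(19) / 817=659.32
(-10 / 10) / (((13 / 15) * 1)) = -15 / 13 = -1.15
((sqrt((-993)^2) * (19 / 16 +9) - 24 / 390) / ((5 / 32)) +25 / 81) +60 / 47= 80107111769 / 1237275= 64744.79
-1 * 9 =-9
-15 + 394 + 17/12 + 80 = 5525/12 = 460.42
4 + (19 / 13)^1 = 71 / 13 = 5.46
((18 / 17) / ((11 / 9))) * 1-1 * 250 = -46588 / 187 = -249.13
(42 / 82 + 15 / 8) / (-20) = -783 / 6560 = -0.12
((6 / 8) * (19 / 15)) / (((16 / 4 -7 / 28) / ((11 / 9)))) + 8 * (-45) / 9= -26791 / 675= -39.69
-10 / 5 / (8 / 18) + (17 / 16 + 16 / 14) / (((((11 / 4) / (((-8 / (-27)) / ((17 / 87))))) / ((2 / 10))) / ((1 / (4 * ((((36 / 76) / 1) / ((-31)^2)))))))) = 63008956 / 530145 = 118.85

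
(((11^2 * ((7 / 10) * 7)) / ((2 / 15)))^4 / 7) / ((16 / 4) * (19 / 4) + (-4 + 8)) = 14299234230766023 / 5888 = 2428538422344.77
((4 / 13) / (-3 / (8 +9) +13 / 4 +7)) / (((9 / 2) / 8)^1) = 0.05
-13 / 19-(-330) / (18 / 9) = 164.32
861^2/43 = 741321/43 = 17240.02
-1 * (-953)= 953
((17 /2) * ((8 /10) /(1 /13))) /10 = 221 /25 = 8.84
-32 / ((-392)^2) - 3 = -14407 / 4802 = -3.00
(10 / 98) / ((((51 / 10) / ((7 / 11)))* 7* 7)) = 50 / 192423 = 0.00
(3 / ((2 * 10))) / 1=3 / 20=0.15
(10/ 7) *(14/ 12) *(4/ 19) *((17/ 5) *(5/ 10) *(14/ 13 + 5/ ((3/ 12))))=9316/ 741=12.57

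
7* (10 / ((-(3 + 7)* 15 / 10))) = -14 / 3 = -4.67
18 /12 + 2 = 7 /2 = 3.50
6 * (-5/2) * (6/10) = -9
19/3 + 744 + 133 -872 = 34/3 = 11.33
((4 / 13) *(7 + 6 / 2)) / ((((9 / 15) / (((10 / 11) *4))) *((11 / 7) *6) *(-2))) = -14000 / 14157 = -0.99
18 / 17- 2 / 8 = 55 / 68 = 0.81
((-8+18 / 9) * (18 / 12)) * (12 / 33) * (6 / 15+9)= -1692 / 55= -30.76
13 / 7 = 1.86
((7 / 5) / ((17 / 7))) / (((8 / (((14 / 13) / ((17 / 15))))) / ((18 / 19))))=0.06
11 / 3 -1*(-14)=53 / 3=17.67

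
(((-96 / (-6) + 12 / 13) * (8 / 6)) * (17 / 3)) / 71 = 1.80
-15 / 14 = -1.07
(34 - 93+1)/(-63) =58/63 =0.92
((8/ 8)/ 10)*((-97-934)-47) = -539/ 5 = -107.80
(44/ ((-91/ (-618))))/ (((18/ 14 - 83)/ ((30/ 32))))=-4635/ 1352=-3.43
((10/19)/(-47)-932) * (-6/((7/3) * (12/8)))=1426776/893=1597.73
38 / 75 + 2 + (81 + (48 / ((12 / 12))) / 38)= 120797 / 1425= 84.77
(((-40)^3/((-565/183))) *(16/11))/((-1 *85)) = -7495680/21131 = -354.72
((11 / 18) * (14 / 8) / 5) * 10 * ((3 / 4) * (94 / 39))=3619 / 936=3.87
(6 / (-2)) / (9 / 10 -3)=10 / 7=1.43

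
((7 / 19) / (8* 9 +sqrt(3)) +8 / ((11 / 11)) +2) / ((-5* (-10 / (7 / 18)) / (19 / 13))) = 1149043 / 10102950 -49* sqrt(3) / 60617700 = 0.11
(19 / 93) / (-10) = -19 / 930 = -0.02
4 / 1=4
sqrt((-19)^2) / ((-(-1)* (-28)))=-19 / 28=-0.68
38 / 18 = 19 / 9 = 2.11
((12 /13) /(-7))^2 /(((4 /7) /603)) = 21708 /1183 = 18.35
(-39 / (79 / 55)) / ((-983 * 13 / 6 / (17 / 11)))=1530 / 77657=0.02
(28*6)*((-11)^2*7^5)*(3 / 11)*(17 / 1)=1584026136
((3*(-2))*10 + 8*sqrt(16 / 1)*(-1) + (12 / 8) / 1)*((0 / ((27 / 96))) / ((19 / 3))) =0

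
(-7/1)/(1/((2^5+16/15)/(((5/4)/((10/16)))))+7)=-1736/1751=-0.99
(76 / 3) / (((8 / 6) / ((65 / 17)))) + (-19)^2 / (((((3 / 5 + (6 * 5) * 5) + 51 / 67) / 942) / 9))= 323935180 / 15963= 20292.88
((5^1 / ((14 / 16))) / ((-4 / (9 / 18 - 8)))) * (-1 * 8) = -600 / 7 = -85.71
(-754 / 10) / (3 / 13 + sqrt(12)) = 4901 / 3365 - 127426 * sqrt(3) / 10095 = -20.41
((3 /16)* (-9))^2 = 729 /256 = 2.85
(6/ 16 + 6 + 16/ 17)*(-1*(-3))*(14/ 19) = 20895/ 1292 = 16.17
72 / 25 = 2.88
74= 74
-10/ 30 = -1/ 3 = -0.33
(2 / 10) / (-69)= -0.00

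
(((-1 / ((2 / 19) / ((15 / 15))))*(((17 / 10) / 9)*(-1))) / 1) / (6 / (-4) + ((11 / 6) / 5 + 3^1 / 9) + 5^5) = 323 / 562356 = 0.00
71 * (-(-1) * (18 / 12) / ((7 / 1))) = 213 / 14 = 15.21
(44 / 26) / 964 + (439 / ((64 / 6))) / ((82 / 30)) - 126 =-456022865 / 4110496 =-110.94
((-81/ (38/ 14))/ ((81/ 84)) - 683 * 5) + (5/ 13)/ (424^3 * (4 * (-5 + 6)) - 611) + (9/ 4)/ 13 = -207601485844149/ 60248138236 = -3445.77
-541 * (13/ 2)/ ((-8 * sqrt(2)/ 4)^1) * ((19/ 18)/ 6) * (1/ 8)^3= 133627 * sqrt(2)/ 442368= 0.43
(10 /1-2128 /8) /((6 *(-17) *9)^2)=-0.00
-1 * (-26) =26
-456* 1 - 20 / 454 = -456.04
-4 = -4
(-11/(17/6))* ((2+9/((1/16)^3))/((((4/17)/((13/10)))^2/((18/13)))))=-1209886821/200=-6049434.10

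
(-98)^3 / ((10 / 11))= -5176556 / 5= -1035311.20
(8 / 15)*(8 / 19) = 64 / 285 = 0.22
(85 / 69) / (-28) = -85 / 1932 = -0.04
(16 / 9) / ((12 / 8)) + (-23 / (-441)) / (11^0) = 1637 / 1323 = 1.24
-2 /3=-0.67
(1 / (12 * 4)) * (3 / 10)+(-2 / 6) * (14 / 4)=-557 / 480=-1.16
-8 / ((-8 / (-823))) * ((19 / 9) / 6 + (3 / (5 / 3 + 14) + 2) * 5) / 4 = -2326.89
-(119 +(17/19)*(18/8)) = -9197/76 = -121.01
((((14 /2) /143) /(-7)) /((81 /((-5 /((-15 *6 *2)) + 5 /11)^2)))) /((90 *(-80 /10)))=36481 /1307807804160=0.00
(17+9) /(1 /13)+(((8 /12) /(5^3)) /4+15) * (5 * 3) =28151 /50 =563.02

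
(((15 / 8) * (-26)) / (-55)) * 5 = 195 / 44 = 4.43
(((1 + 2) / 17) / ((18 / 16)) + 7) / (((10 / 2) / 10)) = 730 / 51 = 14.31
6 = 6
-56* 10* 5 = -2800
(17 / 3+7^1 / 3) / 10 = 4 / 5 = 0.80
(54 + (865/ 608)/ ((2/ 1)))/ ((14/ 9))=598761/ 17024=35.17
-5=-5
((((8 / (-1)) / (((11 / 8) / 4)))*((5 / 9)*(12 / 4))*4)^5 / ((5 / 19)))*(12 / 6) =-26740122787512320000 / 39135393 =-683272116048.82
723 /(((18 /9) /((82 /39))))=9881 /13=760.08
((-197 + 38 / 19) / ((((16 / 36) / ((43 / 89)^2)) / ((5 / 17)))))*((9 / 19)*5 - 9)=1022173425 / 5116966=199.76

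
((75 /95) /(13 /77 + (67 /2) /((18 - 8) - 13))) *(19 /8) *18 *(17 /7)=-75735 /10162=-7.45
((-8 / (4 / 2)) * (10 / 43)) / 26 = -20 / 559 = -0.04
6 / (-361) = -6 / 361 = -0.02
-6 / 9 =-2 / 3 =-0.67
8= 8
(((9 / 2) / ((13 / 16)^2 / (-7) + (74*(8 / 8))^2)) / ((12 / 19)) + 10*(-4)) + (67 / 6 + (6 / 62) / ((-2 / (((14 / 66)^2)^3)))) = -1258554739112710078 / 43651260476551233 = -28.83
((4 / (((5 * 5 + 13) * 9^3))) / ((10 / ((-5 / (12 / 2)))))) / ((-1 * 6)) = 1 / 498636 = 0.00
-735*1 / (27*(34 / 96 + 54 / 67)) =-37520 / 1599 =-23.46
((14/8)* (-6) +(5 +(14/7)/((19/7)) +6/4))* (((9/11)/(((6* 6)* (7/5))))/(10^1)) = -31/5852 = -0.01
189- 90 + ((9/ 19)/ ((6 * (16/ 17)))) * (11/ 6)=120571/ 1216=99.15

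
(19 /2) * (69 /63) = 437 /42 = 10.40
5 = 5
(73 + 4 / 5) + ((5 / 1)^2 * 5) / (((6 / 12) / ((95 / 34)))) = 65648 / 85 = 772.33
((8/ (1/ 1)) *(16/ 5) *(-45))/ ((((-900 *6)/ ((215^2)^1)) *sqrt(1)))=9861.33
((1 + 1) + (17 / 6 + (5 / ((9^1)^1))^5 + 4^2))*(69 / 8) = 56732375 / 314928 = 180.14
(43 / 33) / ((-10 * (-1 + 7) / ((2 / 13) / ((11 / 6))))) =-43 / 23595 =-0.00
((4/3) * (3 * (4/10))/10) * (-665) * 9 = -4788/5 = -957.60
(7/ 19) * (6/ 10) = 21/ 95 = 0.22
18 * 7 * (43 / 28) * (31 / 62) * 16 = 1548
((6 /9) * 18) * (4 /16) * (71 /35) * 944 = 201072 /35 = 5744.91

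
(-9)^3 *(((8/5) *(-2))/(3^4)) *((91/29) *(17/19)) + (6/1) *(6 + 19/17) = 5787186/46835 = 123.57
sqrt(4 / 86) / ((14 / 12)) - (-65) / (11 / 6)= 6 * sqrt(86) / 301 +390 / 11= 35.64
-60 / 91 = -0.66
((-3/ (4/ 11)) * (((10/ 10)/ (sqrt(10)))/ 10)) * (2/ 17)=-33 * sqrt(10)/ 3400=-0.03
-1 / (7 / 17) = -17 / 7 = -2.43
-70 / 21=-10 / 3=-3.33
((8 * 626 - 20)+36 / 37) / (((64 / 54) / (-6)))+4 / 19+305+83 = -17482531 / 703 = -24868.47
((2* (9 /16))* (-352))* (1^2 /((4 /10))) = -990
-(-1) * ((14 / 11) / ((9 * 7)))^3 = 8 / 970299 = 0.00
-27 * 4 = -108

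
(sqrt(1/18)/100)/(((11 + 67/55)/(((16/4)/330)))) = sqrt(2)/604800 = 0.00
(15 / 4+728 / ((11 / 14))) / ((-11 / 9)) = -368397 / 484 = -761.15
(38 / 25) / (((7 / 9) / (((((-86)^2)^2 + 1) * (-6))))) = -112246076484 / 175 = -641406151.34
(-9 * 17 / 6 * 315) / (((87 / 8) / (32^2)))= -21934080 / 29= -756347.59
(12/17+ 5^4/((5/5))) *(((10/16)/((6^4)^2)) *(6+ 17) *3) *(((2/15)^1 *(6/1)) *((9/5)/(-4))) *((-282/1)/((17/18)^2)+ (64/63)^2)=11053816833631/6065185754880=1.82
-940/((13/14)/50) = -658000/13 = -50615.38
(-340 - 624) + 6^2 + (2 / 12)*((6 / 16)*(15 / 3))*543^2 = 1459397 / 16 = 91212.31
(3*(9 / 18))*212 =318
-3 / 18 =-0.17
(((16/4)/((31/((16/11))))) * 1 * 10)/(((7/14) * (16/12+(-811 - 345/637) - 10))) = -1223040/267244769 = -0.00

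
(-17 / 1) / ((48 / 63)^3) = -157437 / 4096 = -38.44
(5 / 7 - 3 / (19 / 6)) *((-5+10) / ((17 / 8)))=-1240 / 2261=-0.55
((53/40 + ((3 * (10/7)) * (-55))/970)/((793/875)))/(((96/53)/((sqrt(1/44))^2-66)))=-113036360825/2599314432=-43.49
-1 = -1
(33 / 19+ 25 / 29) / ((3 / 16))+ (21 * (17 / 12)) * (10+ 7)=3435667 / 6612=519.61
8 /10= 4 /5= 0.80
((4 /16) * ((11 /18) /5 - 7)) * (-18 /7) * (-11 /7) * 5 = -6809 /196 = -34.74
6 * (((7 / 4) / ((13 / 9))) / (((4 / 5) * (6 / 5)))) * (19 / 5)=5985 / 208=28.77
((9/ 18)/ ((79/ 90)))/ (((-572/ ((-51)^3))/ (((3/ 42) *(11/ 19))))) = 5969295/ 1092728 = 5.46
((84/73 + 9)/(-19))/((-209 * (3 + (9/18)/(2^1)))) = 12/15257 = 0.00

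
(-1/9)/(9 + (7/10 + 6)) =-0.01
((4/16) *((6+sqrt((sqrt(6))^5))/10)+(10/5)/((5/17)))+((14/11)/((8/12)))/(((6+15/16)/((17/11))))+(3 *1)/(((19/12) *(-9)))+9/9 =3 *6^(1/4)/20+13890377/1701260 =8.40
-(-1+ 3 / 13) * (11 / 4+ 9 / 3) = 115 / 26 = 4.42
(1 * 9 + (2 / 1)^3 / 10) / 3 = 49 / 15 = 3.27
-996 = -996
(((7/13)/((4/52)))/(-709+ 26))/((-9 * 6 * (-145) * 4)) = -7/21391560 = -0.00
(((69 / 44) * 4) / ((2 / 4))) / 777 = 46 / 2849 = 0.02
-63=-63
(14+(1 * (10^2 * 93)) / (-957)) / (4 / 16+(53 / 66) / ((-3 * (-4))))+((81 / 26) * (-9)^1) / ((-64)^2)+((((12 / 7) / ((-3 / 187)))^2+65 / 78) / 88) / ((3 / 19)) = 3141255812316715 / 3760419446784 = 835.35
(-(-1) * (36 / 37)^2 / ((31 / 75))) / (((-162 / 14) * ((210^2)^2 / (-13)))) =13 / 9825689475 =0.00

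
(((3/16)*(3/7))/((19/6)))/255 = 9/90440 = 0.00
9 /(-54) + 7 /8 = 17 /24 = 0.71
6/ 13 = 0.46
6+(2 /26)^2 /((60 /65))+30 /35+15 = 23875 /1092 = 21.86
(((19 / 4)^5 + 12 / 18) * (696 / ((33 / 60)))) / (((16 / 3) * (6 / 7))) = 7541800175 / 11264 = 669549.02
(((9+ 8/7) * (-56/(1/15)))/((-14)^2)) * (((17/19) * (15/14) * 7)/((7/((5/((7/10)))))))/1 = -13578750/45619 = -297.66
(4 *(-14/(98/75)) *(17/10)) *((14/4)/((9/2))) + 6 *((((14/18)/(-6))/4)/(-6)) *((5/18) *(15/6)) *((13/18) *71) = -7769995/139968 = -55.51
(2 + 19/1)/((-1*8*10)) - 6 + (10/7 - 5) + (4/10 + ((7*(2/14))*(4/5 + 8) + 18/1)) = 1945/112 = 17.37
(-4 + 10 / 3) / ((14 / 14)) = -2 / 3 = -0.67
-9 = -9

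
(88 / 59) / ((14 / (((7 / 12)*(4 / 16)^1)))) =11 / 708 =0.02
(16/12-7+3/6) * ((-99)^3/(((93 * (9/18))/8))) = 862488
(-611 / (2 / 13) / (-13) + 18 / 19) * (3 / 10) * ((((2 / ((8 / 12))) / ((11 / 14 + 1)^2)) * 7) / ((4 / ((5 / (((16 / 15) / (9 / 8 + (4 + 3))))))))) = 280395297 / 48640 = 5764.71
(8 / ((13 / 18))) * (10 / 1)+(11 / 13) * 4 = 1484 / 13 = 114.15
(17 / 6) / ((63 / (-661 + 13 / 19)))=-11849 / 399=-29.70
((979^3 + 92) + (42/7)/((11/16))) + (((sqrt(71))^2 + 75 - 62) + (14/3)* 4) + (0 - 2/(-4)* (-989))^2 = 123889718389/132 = 938558472.64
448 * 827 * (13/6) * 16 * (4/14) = 11009024/3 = 3669674.67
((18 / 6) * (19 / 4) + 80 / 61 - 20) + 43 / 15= -5753 / 3660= -1.57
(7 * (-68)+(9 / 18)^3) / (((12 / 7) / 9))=-79947 / 32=-2498.34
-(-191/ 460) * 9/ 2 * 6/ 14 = 0.80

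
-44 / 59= -0.75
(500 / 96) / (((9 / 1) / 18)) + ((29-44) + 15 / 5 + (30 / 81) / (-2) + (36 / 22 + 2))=2219 / 1188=1.87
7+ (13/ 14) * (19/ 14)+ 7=2991/ 196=15.26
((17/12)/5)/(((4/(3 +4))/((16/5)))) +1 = 194/75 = 2.59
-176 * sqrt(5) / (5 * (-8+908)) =-44 * sqrt(5) / 1125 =-0.09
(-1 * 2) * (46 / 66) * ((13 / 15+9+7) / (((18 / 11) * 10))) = -5819 / 4050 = -1.44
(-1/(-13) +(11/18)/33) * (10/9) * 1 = 335/3159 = 0.11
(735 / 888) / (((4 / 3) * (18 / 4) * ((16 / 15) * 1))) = 1225 / 9472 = 0.13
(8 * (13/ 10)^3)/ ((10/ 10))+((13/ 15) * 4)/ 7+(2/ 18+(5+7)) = 237686/ 7875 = 30.18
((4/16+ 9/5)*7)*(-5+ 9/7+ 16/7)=-41/2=-20.50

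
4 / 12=1 / 3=0.33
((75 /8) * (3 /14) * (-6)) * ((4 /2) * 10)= -3375 /14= -241.07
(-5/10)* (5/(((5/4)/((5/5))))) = -2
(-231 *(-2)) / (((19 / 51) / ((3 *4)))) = 282744 / 19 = 14881.26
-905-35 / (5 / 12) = -989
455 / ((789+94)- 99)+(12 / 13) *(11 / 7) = 2957 / 1456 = 2.03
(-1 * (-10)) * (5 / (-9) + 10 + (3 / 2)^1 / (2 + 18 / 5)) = 24475 / 252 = 97.12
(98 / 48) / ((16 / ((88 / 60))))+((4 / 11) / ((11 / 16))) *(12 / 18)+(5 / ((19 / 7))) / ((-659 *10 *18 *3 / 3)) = 2355119819 / 4363318080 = 0.54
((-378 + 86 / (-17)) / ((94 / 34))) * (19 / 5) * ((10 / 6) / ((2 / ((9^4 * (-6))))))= 811779408 / 47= 17271902.30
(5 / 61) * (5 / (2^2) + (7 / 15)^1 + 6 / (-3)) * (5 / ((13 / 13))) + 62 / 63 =13343 / 15372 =0.87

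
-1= -1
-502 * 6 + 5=-3007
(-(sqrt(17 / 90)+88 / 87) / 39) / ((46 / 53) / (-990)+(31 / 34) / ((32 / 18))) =-139546880 / 2754758981 - 158576*sqrt(170) / 94991689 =-0.07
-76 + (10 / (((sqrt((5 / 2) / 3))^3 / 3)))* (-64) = -2304* sqrt(30) / 5 - 76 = -2599.91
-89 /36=-2.47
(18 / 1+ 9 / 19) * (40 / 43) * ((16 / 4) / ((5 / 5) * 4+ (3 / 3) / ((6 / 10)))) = 168480 / 13889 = 12.13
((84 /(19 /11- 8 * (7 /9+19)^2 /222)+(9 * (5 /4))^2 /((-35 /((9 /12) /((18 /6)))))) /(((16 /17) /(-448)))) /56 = 71693514639 /1096047232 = 65.41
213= 213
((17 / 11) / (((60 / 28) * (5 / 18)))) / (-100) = -0.03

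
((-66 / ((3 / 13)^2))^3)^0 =1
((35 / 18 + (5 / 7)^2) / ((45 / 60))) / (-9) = -4330 / 11907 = -0.36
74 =74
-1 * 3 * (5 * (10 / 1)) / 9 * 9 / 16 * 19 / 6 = -475 / 16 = -29.69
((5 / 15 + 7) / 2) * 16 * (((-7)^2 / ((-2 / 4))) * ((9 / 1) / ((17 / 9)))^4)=-247489947936 / 83521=-2963206.23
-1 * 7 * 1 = -7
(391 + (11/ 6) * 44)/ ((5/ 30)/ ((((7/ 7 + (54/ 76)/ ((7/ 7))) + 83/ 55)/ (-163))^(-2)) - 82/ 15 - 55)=-328438618387000/ 42105089261479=-7.80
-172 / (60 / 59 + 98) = -5074 / 2921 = -1.74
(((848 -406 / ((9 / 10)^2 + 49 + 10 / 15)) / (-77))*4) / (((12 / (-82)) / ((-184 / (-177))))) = 191911272832 / 619151841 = 309.96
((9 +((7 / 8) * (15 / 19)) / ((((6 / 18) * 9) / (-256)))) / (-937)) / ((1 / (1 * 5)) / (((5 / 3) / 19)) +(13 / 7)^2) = 1162525 / 124941454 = 0.01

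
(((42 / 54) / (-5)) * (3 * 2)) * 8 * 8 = -896 / 15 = -59.73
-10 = -10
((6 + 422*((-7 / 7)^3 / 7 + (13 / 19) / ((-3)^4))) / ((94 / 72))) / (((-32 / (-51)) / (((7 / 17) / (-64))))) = 273209 / 685824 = 0.40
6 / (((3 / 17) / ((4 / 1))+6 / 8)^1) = 68 / 9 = 7.56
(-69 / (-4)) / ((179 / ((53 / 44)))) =3657 / 31504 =0.12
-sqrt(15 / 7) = -sqrt(105) / 7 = -1.46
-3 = -3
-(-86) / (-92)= -43 / 46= -0.93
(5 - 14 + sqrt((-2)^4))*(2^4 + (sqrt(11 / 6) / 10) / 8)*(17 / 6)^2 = -5780 / 9 - 289*sqrt(66) / 3456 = -642.90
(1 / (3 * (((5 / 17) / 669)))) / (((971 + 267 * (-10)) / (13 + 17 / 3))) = -212296 / 25485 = -8.33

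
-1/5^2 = -1/25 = -0.04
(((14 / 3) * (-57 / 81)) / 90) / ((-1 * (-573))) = -133 / 2088585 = -0.00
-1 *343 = -343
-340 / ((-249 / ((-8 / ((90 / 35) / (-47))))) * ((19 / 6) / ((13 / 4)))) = 2908360 / 14193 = 204.92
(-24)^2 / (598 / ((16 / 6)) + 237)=256 / 205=1.25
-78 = -78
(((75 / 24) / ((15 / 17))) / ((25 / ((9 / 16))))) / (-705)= -17 / 150400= -0.00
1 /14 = 0.07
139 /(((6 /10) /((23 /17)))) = 15985 /51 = 313.43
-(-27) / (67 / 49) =1323 / 67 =19.75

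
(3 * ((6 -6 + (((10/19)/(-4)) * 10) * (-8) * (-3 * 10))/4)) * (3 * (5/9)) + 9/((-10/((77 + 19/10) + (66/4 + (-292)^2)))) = -73357287/950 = -77218.20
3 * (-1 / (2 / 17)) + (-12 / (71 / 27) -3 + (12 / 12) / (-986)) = -1157353 / 35003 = -33.06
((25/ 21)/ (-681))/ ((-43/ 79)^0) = -25/ 14301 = -0.00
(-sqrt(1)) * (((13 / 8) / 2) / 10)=-13 / 160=-0.08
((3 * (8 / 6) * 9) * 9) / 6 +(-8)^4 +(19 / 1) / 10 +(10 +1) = 41629 / 10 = 4162.90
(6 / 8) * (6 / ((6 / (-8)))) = -6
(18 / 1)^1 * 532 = 9576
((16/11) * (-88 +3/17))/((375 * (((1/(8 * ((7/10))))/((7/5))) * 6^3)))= -585256/47334375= -0.01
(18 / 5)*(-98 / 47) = -1764 / 235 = -7.51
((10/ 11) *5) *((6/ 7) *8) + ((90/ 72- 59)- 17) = -13423/ 308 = -43.58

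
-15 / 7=-2.14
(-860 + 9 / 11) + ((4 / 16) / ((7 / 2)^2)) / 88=-3704791 / 4312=-859.18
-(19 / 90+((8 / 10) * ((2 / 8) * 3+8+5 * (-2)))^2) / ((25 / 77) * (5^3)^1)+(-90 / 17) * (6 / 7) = -152873767 / 33468750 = -4.57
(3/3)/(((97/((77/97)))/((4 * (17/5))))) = 5236/47045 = 0.11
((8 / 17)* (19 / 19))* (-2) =-16 / 17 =-0.94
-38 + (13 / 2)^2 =17 / 4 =4.25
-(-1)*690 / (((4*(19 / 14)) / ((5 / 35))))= 345 / 19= 18.16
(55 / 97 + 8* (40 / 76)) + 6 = 19863 / 1843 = 10.78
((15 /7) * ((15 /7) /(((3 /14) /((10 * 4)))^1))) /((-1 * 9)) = -2000 /21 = -95.24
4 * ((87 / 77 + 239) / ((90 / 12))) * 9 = 88752 / 77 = 1152.62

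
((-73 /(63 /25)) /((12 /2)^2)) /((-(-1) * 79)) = -1825 /179172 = -0.01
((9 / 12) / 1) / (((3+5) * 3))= 1 / 32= 0.03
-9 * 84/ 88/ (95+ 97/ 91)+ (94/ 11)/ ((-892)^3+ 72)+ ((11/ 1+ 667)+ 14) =178872693373641/ 258519959678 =691.91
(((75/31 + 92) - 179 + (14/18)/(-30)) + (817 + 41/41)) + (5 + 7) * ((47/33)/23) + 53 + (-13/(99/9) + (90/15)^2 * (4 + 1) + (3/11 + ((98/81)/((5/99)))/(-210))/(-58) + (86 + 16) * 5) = 453196140841/307053450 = 1475.95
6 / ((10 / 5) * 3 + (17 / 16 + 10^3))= 32 / 5371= 0.01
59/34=1.74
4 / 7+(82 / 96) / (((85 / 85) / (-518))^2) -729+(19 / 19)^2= 19191143 / 84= 228465.99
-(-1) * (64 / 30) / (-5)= -0.43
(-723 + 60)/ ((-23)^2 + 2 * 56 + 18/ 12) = -1326/ 1285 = -1.03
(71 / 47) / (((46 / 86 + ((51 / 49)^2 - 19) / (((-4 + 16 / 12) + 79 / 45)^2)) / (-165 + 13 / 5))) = 10005590097916 / 858446184445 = 11.66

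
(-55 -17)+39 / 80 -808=-70361 / 80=-879.51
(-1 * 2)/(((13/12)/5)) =-120/13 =-9.23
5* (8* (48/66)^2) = 2560/121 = 21.16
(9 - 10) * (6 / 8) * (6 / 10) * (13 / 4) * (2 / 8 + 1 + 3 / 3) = -1053 / 320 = -3.29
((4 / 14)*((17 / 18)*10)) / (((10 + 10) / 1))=17 / 126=0.13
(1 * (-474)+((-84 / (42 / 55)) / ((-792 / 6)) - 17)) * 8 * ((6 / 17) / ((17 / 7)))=-569.88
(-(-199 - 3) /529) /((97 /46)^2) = 808 /9409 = 0.09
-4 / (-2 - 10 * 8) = 2 / 41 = 0.05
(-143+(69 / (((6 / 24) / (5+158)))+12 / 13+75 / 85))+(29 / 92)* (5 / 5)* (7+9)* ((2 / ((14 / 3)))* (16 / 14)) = 11170474552 / 249067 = 44849.28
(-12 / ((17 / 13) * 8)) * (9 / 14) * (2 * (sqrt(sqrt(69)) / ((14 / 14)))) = -351 * 69^(1 / 4) / 238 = -4.25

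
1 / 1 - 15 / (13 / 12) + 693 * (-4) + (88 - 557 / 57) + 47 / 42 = -28066847 / 10374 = -2705.50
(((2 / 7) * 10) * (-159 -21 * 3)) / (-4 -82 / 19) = 42180 / 553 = 76.27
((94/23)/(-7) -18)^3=-26784575488/4173281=-6418.11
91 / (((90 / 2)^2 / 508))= 22.83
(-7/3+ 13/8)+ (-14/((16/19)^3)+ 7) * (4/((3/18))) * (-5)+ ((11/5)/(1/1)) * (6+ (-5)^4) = 12905293/3840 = 3360.75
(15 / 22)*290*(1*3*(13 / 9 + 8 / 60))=10295 / 11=935.91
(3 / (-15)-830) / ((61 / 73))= -303023 / 305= -993.52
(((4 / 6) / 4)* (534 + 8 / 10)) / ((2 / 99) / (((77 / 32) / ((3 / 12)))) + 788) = 3397317 / 30034700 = 0.11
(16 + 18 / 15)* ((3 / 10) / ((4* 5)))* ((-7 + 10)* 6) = 1161 / 250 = 4.64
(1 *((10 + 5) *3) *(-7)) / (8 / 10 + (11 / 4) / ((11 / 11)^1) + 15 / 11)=-69300 / 1081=-64.11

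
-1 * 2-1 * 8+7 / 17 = -163 / 17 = -9.59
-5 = -5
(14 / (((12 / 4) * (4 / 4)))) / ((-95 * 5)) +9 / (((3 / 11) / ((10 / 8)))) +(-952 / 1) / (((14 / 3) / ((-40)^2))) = -1860244931 / 5700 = -326358.76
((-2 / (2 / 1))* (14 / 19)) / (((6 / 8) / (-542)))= 532.49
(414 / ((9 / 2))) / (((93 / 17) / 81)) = 42228 / 31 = 1362.19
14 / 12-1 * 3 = -11 / 6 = -1.83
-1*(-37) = 37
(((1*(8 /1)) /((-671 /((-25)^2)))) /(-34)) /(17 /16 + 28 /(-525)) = 3000000 /13813877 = 0.22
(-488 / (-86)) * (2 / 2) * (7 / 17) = 1708 / 731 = 2.34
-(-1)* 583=583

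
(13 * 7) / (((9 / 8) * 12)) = 182 / 27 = 6.74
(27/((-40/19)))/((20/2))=-513/400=-1.28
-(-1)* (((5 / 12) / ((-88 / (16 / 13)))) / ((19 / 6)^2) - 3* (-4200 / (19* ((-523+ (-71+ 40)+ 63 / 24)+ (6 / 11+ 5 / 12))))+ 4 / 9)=-51374546602 / 67511578563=-0.76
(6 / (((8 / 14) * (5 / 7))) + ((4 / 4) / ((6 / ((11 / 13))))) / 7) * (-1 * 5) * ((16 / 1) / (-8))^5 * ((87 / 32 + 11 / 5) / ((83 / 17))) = 268824247 / 113295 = 2372.78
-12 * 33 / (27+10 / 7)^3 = -135828 / 7880599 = -0.02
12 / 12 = 1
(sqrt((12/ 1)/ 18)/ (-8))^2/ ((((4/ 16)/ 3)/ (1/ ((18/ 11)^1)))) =11/ 144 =0.08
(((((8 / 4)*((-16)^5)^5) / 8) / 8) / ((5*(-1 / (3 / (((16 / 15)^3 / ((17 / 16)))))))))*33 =686684977113854554097791795200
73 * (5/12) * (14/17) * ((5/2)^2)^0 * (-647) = -1653085/102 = -16206.72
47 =47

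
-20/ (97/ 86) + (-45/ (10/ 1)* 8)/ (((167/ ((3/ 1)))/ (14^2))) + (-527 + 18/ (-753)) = -2730326853/ 4065949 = -671.51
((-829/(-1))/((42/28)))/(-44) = -829/66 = -12.56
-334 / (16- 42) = 167 / 13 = 12.85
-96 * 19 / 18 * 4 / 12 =-304 / 9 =-33.78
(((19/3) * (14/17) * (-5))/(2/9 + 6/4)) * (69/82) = -275310/21607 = -12.74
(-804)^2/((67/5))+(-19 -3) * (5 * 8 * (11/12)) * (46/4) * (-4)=256040/3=85346.67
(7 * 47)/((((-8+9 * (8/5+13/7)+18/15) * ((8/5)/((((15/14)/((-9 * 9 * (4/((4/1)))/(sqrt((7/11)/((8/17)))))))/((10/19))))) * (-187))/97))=15158675 * sqrt(2618)/6049752192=0.13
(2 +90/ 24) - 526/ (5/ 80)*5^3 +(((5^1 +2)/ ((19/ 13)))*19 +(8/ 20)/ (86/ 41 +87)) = -76852051117/ 73060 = -1051903.25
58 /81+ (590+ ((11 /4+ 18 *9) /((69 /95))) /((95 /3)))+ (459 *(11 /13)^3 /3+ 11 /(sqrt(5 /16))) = 710.25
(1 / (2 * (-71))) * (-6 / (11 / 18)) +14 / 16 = 5899 / 6248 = 0.94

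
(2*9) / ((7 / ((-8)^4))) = 73728 / 7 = 10532.57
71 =71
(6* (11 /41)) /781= 6 /2911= 0.00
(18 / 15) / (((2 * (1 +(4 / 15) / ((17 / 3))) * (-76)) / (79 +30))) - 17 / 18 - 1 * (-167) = 10058767 / 60876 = 165.23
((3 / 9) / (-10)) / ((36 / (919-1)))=-17 / 20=-0.85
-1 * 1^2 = -1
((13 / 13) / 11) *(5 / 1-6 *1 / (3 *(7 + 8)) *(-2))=79 / 165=0.48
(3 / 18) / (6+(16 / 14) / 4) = 0.03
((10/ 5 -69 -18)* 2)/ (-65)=34/ 13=2.62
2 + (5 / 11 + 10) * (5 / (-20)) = -27 / 44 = -0.61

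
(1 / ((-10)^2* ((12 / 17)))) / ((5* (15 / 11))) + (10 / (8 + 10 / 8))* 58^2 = 12110406919 / 3330000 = 3636.76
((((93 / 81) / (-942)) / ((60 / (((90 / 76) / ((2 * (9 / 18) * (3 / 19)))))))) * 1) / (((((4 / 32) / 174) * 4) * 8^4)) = -899 / 69451776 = -0.00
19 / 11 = 1.73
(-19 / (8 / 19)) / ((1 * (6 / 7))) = -2527 / 48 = -52.65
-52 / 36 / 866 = -13 / 7794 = -0.00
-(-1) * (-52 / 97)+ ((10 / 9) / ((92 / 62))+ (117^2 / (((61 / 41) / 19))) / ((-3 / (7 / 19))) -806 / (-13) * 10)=-25535428588 / 1224819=-20848.33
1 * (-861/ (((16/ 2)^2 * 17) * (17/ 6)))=-2583/ 9248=-0.28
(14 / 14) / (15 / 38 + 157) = 38 / 5981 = 0.01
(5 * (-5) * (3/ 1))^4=31640625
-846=-846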